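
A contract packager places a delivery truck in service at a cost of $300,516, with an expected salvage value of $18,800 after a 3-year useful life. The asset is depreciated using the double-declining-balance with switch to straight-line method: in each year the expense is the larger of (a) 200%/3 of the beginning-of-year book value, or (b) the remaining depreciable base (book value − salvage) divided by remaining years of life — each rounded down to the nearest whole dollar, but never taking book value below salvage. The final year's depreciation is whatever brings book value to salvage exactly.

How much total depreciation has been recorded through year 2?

Depreciable base = $300,516 − $18,800 = $281,716.
Year 1: DB = ⌊$300,516 × 200%/3⌋ = $200,344; SL = ⌊$281,716/3⌋ = $93,905 → take DB $200,344. Book value $100,172.
Year 2: DB = ⌊$100,172 × 200%/3⌋ = $66,781; SL = ⌊$81,372/2⌋ = $40,686 → take DB $66,781. Book value $33,391.
Accumulated through year 2 = $300,516 − $33,391 = $267,125.

$267,125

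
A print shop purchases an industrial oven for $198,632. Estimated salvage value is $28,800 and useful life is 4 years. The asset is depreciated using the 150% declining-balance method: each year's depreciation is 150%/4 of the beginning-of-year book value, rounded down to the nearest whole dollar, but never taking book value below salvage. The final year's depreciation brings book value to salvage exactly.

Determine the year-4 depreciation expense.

$19,695

Depreciable base = $198,632 − $28,800 = $169,832.
Year 1: ⌊$198,632 × 150%/4⌋ = $74,487. Book value $124,145.
Year 2: ⌊$124,145 × 150%/4⌋ = $46,554. Book value $77,591.
Year 3: ⌊$77,591 × 150%/4⌋ = $29,096. Book value $48,495.
Year 4 (final): $48,495 − $28,800 = $19,695. Book value $28,800.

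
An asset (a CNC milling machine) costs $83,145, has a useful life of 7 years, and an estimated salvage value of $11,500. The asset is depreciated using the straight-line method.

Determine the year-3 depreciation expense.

$10,235

Depreciable base = $83,145 − $11,500 = $71,645.
Annual expense = $71,645 / 7 = $10,235.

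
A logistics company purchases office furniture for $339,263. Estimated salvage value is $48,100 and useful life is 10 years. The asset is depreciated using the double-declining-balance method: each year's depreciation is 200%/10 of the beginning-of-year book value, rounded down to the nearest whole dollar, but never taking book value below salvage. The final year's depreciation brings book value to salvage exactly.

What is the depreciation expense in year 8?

Depreciable base = $339,263 − $48,100 = $291,163.
Year 1: ⌊$339,263 × 200%/10⌋ = $67,852. Book value $271,411.
Year 2: ⌊$271,411 × 200%/10⌋ = $54,282. Book value $217,129.
Year 3: ⌊$217,129 × 200%/10⌋ = $43,425. Book value $173,704.
Year 4: ⌊$173,704 × 200%/10⌋ = $34,740. Book value $138,964.
Year 5: ⌊$138,964 × 200%/10⌋ = $27,792. Book value $111,172.
Year 6: ⌊$111,172 × 200%/10⌋ = $22,234. Book value $88,938.
Year 7: ⌊$88,938 × 200%/10⌋ = $17,787. Book value $71,151.
Year 8: ⌊$71,151 × 200%/10⌋ = $14,230. Book value $56,921.

$14,230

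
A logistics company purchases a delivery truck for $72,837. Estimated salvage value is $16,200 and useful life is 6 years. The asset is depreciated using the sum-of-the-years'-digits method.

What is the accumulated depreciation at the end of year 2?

$29,667

Depreciable base = $72,837 − $16,200 = $56,637.
Sum of the years' digits = 6+5+4+3+2+1 = 21.
Year 1: $56,637 × 6/21 = $16,182. Book value $56,655.
Year 2: $56,637 × 5/21 = $13,485. Book value $43,170.
Accumulated through year 2 = $72,837 − $43,170 = $29,667.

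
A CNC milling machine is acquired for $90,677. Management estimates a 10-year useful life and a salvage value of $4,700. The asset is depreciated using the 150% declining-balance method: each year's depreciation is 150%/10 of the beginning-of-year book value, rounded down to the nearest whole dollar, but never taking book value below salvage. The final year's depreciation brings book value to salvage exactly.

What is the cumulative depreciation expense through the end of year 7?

$61,607

Depreciable base = $90,677 − $4,700 = $85,977.
Year 1: ⌊$90,677 × 150%/10⌋ = $13,601. Book value $77,076.
Year 2: ⌊$77,076 × 150%/10⌋ = $11,561. Book value $65,515.
Year 3: ⌊$65,515 × 150%/10⌋ = $9,827. Book value $55,688.
Year 4: ⌊$55,688 × 150%/10⌋ = $8,353. Book value $47,335.
Year 5: ⌊$47,335 × 150%/10⌋ = $7,100. Book value $40,235.
Year 6: ⌊$40,235 × 150%/10⌋ = $6,035. Book value $34,200.
Year 7: ⌊$34,200 × 150%/10⌋ = $5,130. Book value $29,070.
Accumulated through year 7 = $90,677 − $29,070 = $61,607.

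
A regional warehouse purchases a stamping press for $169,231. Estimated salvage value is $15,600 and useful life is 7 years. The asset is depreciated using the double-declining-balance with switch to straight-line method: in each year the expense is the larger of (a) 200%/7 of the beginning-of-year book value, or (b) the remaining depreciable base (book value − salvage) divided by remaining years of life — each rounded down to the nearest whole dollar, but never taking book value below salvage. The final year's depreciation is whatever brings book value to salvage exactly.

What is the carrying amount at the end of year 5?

$31,467

Depreciable base = $169,231 − $15,600 = $153,631.
Year 1: DB = ⌊$169,231 × 200%/7⌋ = $48,351; SL = ⌊$153,631/7⌋ = $21,947 → take DB $48,351. Book value $120,880.
Year 2: DB = ⌊$120,880 × 200%/7⌋ = $34,537; SL = ⌊$105,280/6⌋ = $17,546 → take DB $34,537. Book value $86,343.
Year 3: DB = ⌊$86,343 × 200%/7⌋ = $24,669; SL = ⌊$70,743/5⌋ = $14,148 → take DB $24,669. Book value $61,674.
Year 4: DB = ⌊$61,674 × 200%/7⌋ = $17,621; SL = ⌊$46,074/4⌋ = $11,518 → take DB $17,621. Book value $44,053.
Year 5: DB = ⌊$44,053 × 200%/7⌋ = $12,586; SL = ⌊$28,453/3⌋ = $9,484 → take DB $12,586. Book value $31,467.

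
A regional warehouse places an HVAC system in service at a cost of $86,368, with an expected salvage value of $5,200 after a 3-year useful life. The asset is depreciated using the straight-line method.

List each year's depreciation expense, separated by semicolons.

$27,056; $27,056; $27,056

Depreciable base = $86,368 − $5,200 = $81,168.
Annual expense = $81,168 / 3 = $27,056.
End of year 1: book value $59,312.
End of year 2: book value $32,256.
End of year 3: book value $5,200.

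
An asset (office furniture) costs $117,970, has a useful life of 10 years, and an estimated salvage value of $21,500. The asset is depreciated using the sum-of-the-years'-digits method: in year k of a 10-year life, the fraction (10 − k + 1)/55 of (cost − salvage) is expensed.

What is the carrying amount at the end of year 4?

$58,334

Depreciable base = $117,970 − $21,500 = $96,470.
Sum of the years' digits = 10+9+8+7+6+5+4+3+2+1 = 55.
Year 1: $96,470 × 10/55 = $17,540. Book value $100,430.
Year 2: $96,470 × 9/55 = $15,786. Book value $84,644.
Year 3: $96,470 × 8/55 = $14,032. Book value $70,612.
Year 4: $96,470 × 7/55 = $12,278. Book value $58,334.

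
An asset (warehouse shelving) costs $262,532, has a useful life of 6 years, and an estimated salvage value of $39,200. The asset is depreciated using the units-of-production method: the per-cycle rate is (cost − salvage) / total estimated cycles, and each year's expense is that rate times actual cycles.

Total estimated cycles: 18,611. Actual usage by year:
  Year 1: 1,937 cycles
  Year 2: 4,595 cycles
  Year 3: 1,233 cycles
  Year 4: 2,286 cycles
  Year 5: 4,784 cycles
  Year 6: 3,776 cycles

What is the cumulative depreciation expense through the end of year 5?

$178,020

Depreciable base = $262,532 − $39,200 = $223,332.
Rate = $223,332 / 18,611 cycles = $12 per cycle.
Year 1: 1,937 × $12 = $23,244. Book value $239,288.
Year 2: 4,595 × $12 = $55,140. Book value $184,148.
Year 3: 1,233 × $12 = $14,796. Book value $169,352.
Year 4: 2,286 × $12 = $27,432. Book value $141,920.
Year 5: 4,784 × $12 = $57,408. Book value $84,512.
Accumulated through year 5 = $262,532 − $84,512 = $178,020.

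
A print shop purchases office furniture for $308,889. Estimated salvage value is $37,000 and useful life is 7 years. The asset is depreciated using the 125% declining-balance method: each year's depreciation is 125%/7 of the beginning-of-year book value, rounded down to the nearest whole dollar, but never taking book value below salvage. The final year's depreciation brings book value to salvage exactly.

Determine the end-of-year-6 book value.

Depreciable base = $308,889 − $37,000 = $271,889.
Year 1: ⌊$308,889 × 125%/7⌋ = $55,158. Book value $253,731.
Year 2: ⌊$253,731 × 125%/7⌋ = $45,309. Book value $208,422.
Year 3: ⌊$208,422 × 125%/7⌋ = $37,218. Book value $171,204.
Year 4: ⌊$171,204 × 125%/7⌋ = $30,572. Book value $140,632.
Year 5: ⌊$140,632 × 125%/7⌋ = $25,112. Book value $115,520.
Year 6: ⌊$115,520 × 125%/7⌋ = $20,628. Book value $94,892.

$94,892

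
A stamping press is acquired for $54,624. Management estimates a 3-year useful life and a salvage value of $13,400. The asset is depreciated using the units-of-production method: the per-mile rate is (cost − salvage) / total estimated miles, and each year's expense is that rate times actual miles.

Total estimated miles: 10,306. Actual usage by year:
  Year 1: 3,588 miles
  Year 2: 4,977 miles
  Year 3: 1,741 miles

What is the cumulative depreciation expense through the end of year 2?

Depreciable base = $54,624 − $13,400 = $41,224.
Rate = $41,224 / 10,306 miles = $4 per mile.
Year 1: 3,588 × $4 = $14,352. Book value $40,272.
Year 2: 4,977 × $4 = $19,908. Book value $20,364.
Accumulated through year 2 = $54,624 − $20,364 = $34,260.

$34,260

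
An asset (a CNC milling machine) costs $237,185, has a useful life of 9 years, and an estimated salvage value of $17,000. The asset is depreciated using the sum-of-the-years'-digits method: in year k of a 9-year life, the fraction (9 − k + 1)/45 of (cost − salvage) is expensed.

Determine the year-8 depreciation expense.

$9,786

Depreciable base = $237,185 − $17,000 = $220,185.
Sum of the years' digits = 9+8+7+6+5+4+3+2+1 = 45.
Year 1: $220,185 × 9/45 = $44,037. Book value $193,148.
Year 2: $220,185 × 8/45 = $39,144. Book value $154,004.
Year 3: $220,185 × 7/45 = $34,251. Book value $119,753.
Year 4: $220,185 × 6/45 = $29,358. Book value $90,395.
Year 5: $220,185 × 5/45 = $24,465. Book value $65,930.
Year 6: $220,185 × 4/45 = $19,572. Book value $46,358.
Year 7: $220,185 × 3/45 = $14,679. Book value $31,679.
Year 8: $220,185 × 2/45 = $9,786. Book value $21,893.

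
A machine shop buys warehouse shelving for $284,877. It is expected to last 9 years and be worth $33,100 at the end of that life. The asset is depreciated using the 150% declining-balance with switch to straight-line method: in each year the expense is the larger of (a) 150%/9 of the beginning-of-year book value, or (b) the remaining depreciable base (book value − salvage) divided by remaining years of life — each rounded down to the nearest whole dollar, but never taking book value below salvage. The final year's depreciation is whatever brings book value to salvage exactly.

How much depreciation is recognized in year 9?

$20,347

Depreciable base = $284,877 − $33,100 = $251,777.
Year 1: DB = ⌊$284,877 × 150%/9⌋ = $47,479; SL = ⌊$251,777/9⌋ = $27,975 → take DB $47,479. Book value $237,398.
Year 2: DB = ⌊$237,398 × 150%/9⌋ = $39,566; SL = ⌊$204,298/8⌋ = $25,537 → take DB $39,566. Book value $197,832.
Year 3: DB = ⌊$197,832 × 150%/9⌋ = $32,972; SL = ⌊$164,732/7⌋ = $23,533 → take DB $32,972. Book value $164,860.
Year 4: DB = ⌊$164,860 × 150%/9⌋ = $27,476; SL = ⌊$131,760/6⌋ = $21,960 → take DB $27,476. Book value $137,384.
Year 5: DB = ⌊$137,384 × 150%/9⌋ = $22,897; SL = ⌊$104,284/5⌋ = $20,856 → take DB $22,897. Book value $114,487.
Year 6: DB = ⌊$114,487 × 150%/9⌋ = $19,081; SL = ⌊$81,387/4⌋ = $20,346 → take SL $20,346. Book value $94,141.
Year 7: DB = ⌊$94,141 × 150%/9⌋ = $15,690; SL = ⌊$61,041/3⌋ = $20,347 → take SL $20,347. Book value $73,794.
Year 8: DB = ⌊$73,794 × 150%/9⌋ = $12,299; SL = ⌊$40,694/2⌋ = $20,347 → take SL $20,347. Book value $53,447.
Year 9 (final): $53,447 − $33,100 = $20,347. Book value $33,100.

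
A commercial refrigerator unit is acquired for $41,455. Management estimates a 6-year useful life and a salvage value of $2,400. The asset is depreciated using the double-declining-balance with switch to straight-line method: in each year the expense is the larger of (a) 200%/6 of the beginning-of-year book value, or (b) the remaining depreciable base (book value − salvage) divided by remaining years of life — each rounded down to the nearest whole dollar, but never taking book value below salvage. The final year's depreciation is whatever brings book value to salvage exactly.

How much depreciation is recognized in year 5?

$2,895

Depreciable base = $41,455 − $2,400 = $39,055.
Year 1: DB = ⌊$41,455 × 200%/6⌋ = $13,818; SL = ⌊$39,055/6⌋ = $6,509 → take DB $13,818. Book value $27,637.
Year 2: DB = ⌊$27,637 × 200%/6⌋ = $9,212; SL = ⌊$25,237/5⌋ = $5,047 → take DB $9,212. Book value $18,425.
Year 3: DB = ⌊$18,425 × 200%/6⌋ = $6,141; SL = ⌊$16,025/4⌋ = $4,006 → take DB $6,141. Book value $12,284.
Year 4: DB = ⌊$12,284 × 200%/6⌋ = $4,094; SL = ⌊$9,884/3⌋ = $3,294 → take DB $4,094. Book value $8,190.
Year 5: DB = ⌊$8,190 × 200%/6⌋ = $2,730; SL = ⌊$5,790/2⌋ = $2,895 → take SL $2,895. Book value $5,295.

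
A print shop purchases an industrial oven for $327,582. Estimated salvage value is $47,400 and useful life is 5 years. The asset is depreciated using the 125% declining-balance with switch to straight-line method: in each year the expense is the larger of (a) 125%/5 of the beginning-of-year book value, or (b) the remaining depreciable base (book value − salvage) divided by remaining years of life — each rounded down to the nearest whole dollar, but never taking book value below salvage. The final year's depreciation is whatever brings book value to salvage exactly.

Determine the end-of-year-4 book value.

$92,800

Depreciable base = $327,582 − $47,400 = $280,182.
Year 1: DB = ⌊$327,582 × 125%/5⌋ = $81,895; SL = ⌊$280,182/5⌋ = $56,036 → take DB $81,895. Book value $245,687.
Year 2: DB = ⌊$245,687 × 125%/5⌋ = $61,421; SL = ⌊$198,287/4⌋ = $49,571 → take DB $61,421. Book value $184,266.
Year 3: DB = ⌊$184,266 × 125%/5⌋ = $46,066; SL = ⌊$136,866/3⌋ = $45,622 → take DB $46,066. Book value $138,200.
Year 4: DB = ⌊$138,200 × 125%/5⌋ = $34,550; SL = ⌊$90,800/2⌋ = $45,400 → take SL $45,400. Book value $92,800.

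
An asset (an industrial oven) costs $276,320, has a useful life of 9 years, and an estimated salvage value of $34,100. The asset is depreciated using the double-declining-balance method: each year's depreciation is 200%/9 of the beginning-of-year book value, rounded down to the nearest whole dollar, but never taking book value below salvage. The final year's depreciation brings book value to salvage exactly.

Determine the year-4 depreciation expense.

Depreciable base = $276,320 − $34,100 = $242,220.
Year 1: ⌊$276,320 × 200%/9⌋ = $61,404. Book value $214,916.
Year 2: ⌊$214,916 × 200%/9⌋ = $47,759. Book value $167,157.
Year 3: ⌊$167,157 × 200%/9⌋ = $37,146. Book value $130,011.
Year 4: ⌊$130,011 × 200%/9⌋ = $28,891. Book value $101,120.

$28,891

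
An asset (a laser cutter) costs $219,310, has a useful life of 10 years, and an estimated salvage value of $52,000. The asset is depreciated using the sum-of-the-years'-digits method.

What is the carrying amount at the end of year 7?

Depreciable base = $219,310 − $52,000 = $167,310.
Sum of the years' digits = 10+9+8+7+6+5+4+3+2+1 = 55.
Year 1: $167,310 × 10/55 = $30,420. Book value $188,890.
Year 2: $167,310 × 9/55 = $27,378. Book value $161,512.
Year 3: $167,310 × 8/55 = $24,336. Book value $137,176.
Year 4: $167,310 × 7/55 = $21,294. Book value $115,882.
Year 5: $167,310 × 6/55 = $18,252. Book value $97,630.
Year 6: $167,310 × 5/55 = $15,210. Book value $82,420.
Year 7: $167,310 × 4/55 = $12,168. Book value $70,252.

$70,252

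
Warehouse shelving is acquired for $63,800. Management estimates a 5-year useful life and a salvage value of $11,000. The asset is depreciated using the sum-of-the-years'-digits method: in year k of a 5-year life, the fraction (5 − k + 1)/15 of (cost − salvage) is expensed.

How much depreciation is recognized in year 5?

$3,520

Depreciable base = $63,800 − $11,000 = $52,800.
Sum of the years' digits = 5+4+3+2+1 = 15.
Year 1: $52,800 × 5/15 = $17,600. Book value $46,200.
Year 2: $52,800 × 4/15 = $14,080. Book value $32,120.
Year 3: $52,800 × 3/15 = $10,560. Book value $21,560.
Year 4: $52,800 × 2/15 = $7,040. Book value $14,520.
Year 5: $52,800 × 1/15 = $3,520. Book value $11,000.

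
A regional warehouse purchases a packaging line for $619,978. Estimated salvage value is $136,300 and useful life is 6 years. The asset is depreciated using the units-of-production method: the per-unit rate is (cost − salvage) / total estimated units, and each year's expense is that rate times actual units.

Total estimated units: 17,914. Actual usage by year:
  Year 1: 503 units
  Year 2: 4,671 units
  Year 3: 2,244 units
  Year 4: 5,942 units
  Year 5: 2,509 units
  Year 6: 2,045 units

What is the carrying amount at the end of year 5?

Depreciable base = $619,978 − $136,300 = $483,678.
Rate = $483,678 / 17,914 units = $27 per unit.
Year 1: 503 × $27 = $13,581. Book value $606,397.
Year 2: 4,671 × $27 = $126,117. Book value $480,280.
Year 3: 2,244 × $27 = $60,588. Book value $419,692.
Year 4: 5,942 × $27 = $160,434. Book value $259,258.
Year 5: 2,509 × $27 = $67,743. Book value $191,515.

$191,515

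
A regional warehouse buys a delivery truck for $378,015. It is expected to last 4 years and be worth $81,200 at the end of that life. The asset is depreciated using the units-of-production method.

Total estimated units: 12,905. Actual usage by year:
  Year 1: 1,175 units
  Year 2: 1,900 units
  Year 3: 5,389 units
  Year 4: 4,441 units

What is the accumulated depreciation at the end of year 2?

Depreciable base = $378,015 − $81,200 = $296,815.
Rate = $296,815 / 12,905 units = $23 per unit.
Year 1: 1,175 × $23 = $27,025. Book value $350,990.
Year 2: 1,900 × $23 = $43,700. Book value $307,290.
Accumulated through year 2 = $378,015 − $307,290 = $70,725.

$70,725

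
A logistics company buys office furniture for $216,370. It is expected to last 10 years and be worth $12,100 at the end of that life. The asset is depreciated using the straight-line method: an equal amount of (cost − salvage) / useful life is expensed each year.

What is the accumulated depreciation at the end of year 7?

$142,989

Depreciable base = $216,370 − $12,100 = $204,270.
Annual expense = $204,270 / 10 = $20,427.
End of year 1: book value $195,943.
End of year 2: book value $175,516.
End of year 3: book value $155,089.
End of year 4: book value $134,662.
End of year 5: book value $114,235.
End of year 6: book value $93,808.
End of year 7: book value $73,381.
Accumulated through year 7 = $216,370 − $73,381 = $142,989.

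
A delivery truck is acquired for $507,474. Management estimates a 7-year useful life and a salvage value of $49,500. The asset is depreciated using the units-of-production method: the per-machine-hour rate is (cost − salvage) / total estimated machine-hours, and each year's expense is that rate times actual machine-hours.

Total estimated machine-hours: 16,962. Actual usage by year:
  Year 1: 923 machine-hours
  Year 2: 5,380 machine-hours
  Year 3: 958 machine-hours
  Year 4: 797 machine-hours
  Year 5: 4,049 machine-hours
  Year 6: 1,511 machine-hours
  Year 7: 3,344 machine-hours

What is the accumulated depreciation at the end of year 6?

Depreciable base = $507,474 − $49,500 = $457,974.
Rate = $457,974 / 16,962 machine-hours = $27 per machine-hour.
Year 1: 923 × $27 = $24,921. Book value $482,553.
Year 2: 5,380 × $27 = $145,260. Book value $337,293.
Year 3: 958 × $27 = $25,866. Book value $311,427.
Year 4: 797 × $27 = $21,519. Book value $289,908.
Year 5: 4,049 × $27 = $109,323. Book value $180,585.
Year 6: 1,511 × $27 = $40,797. Book value $139,788.
Accumulated through year 6 = $507,474 − $139,788 = $367,686.

$367,686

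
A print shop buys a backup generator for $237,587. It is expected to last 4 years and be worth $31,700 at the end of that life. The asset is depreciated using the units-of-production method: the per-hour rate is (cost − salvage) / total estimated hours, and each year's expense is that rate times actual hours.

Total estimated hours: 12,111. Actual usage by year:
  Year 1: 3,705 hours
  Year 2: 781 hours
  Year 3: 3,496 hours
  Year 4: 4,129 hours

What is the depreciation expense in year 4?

Depreciable base = $237,587 − $31,700 = $205,887.
Rate = $205,887 / 12,111 hours = $17 per hour.
Year 1: 3,705 × $17 = $62,985. Book value $174,602.
Year 2: 781 × $17 = $13,277. Book value $161,325.
Year 3: 3,496 × $17 = $59,432. Book value $101,893.
Year 4: 4,129 × $17 = $70,193. Book value $31,700.

$70,193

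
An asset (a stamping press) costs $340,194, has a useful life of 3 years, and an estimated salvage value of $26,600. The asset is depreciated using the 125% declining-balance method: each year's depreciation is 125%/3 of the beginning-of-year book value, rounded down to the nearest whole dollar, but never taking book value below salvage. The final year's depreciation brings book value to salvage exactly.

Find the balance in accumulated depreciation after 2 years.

Depreciable base = $340,194 − $26,600 = $313,594.
Year 1: ⌊$340,194 × 125%/3⌋ = $141,747. Book value $198,447.
Year 2: ⌊$198,447 × 125%/3⌋ = $82,686. Book value $115,761.
Accumulated through year 2 = $340,194 − $115,761 = $224,433.

$224,433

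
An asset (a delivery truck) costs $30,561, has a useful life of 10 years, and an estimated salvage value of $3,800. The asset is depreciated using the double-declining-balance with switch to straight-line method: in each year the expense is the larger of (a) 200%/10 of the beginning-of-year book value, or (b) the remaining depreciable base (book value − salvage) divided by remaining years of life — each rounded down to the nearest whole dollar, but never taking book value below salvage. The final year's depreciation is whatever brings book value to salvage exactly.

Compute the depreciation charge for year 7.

Depreciable base = $30,561 − $3,800 = $26,761.
Year 1: DB = ⌊$30,561 × 200%/10⌋ = $6,112; SL = ⌊$26,761/10⌋ = $2,676 → take DB $6,112. Book value $24,449.
Year 2: DB = ⌊$24,449 × 200%/10⌋ = $4,889; SL = ⌊$20,649/9⌋ = $2,294 → take DB $4,889. Book value $19,560.
Year 3: DB = ⌊$19,560 × 200%/10⌋ = $3,912; SL = ⌊$15,760/8⌋ = $1,970 → take DB $3,912. Book value $15,648.
Year 4: DB = ⌊$15,648 × 200%/10⌋ = $3,129; SL = ⌊$11,848/7⌋ = $1,692 → take DB $3,129. Book value $12,519.
Year 5: DB = ⌊$12,519 × 200%/10⌋ = $2,503; SL = ⌊$8,719/6⌋ = $1,453 → take DB $2,503. Book value $10,016.
Year 6: DB = ⌊$10,016 × 200%/10⌋ = $2,003; SL = ⌊$6,216/5⌋ = $1,243 → take DB $2,003. Book value $8,013.
Year 7: DB = ⌊$8,013 × 200%/10⌋ = $1,602; SL = ⌊$4,213/4⌋ = $1,053 → take DB $1,602. Book value $6,411.

$1,602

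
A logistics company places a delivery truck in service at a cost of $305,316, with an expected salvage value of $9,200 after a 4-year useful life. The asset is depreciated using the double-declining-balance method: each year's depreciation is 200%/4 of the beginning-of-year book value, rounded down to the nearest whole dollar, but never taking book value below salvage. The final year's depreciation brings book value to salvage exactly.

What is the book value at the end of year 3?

$38,165

Depreciable base = $305,316 − $9,200 = $296,116.
Year 1: ⌊$305,316 × 200%/4⌋ = $152,658. Book value $152,658.
Year 2: ⌊$152,658 × 200%/4⌋ = $76,329. Book value $76,329.
Year 3: ⌊$76,329 × 200%/4⌋ = $38,164. Book value $38,165.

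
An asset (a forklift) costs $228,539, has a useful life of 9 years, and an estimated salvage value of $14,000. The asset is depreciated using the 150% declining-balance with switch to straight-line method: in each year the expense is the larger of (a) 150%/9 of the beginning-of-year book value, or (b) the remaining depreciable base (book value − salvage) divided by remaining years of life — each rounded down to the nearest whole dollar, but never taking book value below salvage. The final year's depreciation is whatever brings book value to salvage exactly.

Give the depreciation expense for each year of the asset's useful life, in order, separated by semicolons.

$38,089; $31,741; $26,451; $22,043; $19,243; $19,243; $19,243; $19,243; $19,243

Depreciable base = $228,539 − $14,000 = $214,539.
Year 1: DB = ⌊$228,539 × 150%/9⌋ = $38,089; SL = ⌊$214,539/9⌋ = $23,837 → take DB $38,089. Book value $190,450.
Year 2: DB = ⌊$190,450 × 150%/9⌋ = $31,741; SL = ⌊$176,450/8⌋ = $22,056 → take DB $31,741. Book value $158,709.
Year 3: DB = ⌊$158,709 × 150%/9⌋ = $26,451; SL = ⌊$144,709/7⌋ = $20,672 → take DB $26,451. Book value $132,258.
Year 4: DB = ⌊$132,258 × 150%/9⌋ = $22,043; SL = ⌊$118,258/6⌋ = $19,709 → take DB $22,043. Book value $110,215.
Year 5: DB = ⌊$110,215 × 150%/9⌋ = $18,369; SL = ⌊$96,215/5⌋ = $19,243 → take SL $19,243. Book value $90,972.
Year 6: DB = ⌊$90,972 × 150%/9⌋ = $15,162; SL = ⌊$76,972/4⌋ = $19,243 → take SL $19,243. Book value $71,729.
Year 7: DB = ⌊$71,729 × 150%/9⌋ = $11,954; SL = ⌊$57,729/3⌋ = $19,243 → take SL $19,243. Book value $52,486.
Year 8: DB = ⌊$52,486 × 150%/9⌋ = $8,747; SL = ⌊$38,486/2⌋ = $19,243 → take SL $19,243. Book value $33,243.
Year 9 (final): $33,243 − $14,000 = $19,243. Book value $14,000.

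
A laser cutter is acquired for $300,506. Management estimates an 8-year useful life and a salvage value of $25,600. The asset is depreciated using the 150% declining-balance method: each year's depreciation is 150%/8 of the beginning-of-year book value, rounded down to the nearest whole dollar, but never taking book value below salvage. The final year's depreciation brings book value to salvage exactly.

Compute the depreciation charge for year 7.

$16,210

Depreciable base = $300,506 − $25,600 = $274,906.
Year 1: ⌊$300,506 × 150%/8⌋ = $56,344. Book value $244,162.
Year 2: ⌊$244,162 × 150%/8⌋ = $45,780. Book value $198,382.
Year 3: ⌊$198,382 × 150%/8⌋ = $37,196. Book value $161,186.
Year 4: ⌊$161,186 × 150%/8⌋ = $30,222. Book value $130,964.
Year 5: ⌊$130,964 × 150%/8⌋ = $24,555. Book value $106,409.
Year 6: ⌊$106,409 × 150%/8⌋ = $19,951. Book value $86,458.
Year 7: ⌊$86,458 × 150%/8⌋ = $16,210. Book value $70,248.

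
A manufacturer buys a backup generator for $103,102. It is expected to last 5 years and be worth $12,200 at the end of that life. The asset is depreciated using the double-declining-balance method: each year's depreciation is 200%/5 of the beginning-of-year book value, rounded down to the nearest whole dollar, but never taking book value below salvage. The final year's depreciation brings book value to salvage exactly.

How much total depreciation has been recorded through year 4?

$89,739

Depreciable base = $103,102 − $12,200 = $90,902.
Year 1: ⌊$103,102 × 200%/5⌋ = $41,240. Book value $61,862.
Year 2: ⌊$61,862 × 200%/5⌋ = $24,744. Book value $37,118.
Year 3: ⌊$37,118 × 200%/5⌋ = $14,847. Book value $22,271.
Year 4: ⌊$22,271 × 200%/5⌋ = $8,908. Book value $13,363.
Accumulated through year 4 = $103,102 − $13,363 = $89,739.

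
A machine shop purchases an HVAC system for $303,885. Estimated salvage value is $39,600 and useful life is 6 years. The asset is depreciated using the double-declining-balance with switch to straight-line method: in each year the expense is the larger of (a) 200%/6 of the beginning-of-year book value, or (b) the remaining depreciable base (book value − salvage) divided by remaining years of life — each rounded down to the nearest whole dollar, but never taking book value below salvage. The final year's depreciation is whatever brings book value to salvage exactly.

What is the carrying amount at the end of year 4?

$60,027

Depreciable base = $303,885 − $39,600 = $264,285.
Year 1: DB = ⌊$303,885 × 200%/6⌋ = $101,295; SL = ⌊$264,285/6⌋ = $44,047 → take DB $101,295. Book value $202,590.
Year 2: DB = ⌊$202,590 × 200%/6⌋ = $67,530; SL = ⌊$162,990/5⌋ = $32,598 → take DB $67,530. Book value $135,060.
Year 3: DB = ⌊$135,060 × 200%/6⌋ = $45,020; SL = ⌊$95,460/4⌋ = $23,865 → take DB $45,020. Book value $90,040.
Year 4: DB = ⌊$90,040 × 200%/6⌋ = $30,013; SL = ⌊$50,440/3⌋ = $16,813 → take DB $30,013. Book value $60,027.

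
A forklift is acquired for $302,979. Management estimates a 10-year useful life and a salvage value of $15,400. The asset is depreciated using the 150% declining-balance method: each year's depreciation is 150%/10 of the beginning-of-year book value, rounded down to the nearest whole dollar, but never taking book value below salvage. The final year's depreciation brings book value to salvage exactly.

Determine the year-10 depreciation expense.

Depreciable base = $302,979 − $15,400 = $287,579.
Year 1: ⌊$302,979 × 150%/10⌋ = $45,446. Book value $257,533.
Year 2: ⌊$257,533 × 150%/10⌋ = $38,629. Book value $218,904.
Year 3: ⌊$218,904 × 150%/10⌋ = $32,835. Book value $186,069.
Year 4: ⌊$186,069 × 150%/10⌋ = $27,910. Book value $158,159.
Year 5: ⌊$158,159 × 150%/10⌋ = $23,723. Book value $134,436.
Year 6: ⌊$134,436 × 150%/10⌋ = $20,165. Book value $114,271.
Year 7: ⌊$114,271 × 150%/10⌋ = $17,140. Book value $97,131.
Year 8: ⌊$97,131 × 150%/10⌋ = $14,569. Book value $82,562.
Year 9: ⌊$82,562 × 150%/10⌋ = $12,384. Book value $70,178.
Year 10 (final): $70,178 − $15,400 = $54,778. Book value $15,400.

$54,778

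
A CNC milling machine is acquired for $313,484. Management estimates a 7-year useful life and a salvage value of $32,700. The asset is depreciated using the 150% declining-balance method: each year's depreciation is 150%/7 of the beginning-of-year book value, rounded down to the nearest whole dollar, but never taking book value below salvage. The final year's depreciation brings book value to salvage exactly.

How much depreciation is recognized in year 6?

$20,115

Depreciable base = $313,484 − $32,700 = $280,784.
Year 1: ⌊$313,484 × 150%/7⌋ = $67,175. Book value $246,309.
Year 2: ⌊$246,309 × 150%/7⌋ = $52,780. Book value $193,529.
Year 3: ⌊$193,529 × 150%/7⌋ = $41,470. Book value $152,059.
Year 4: ⌊$152,059 × 150%/7⌋ = $32,584. Book value $119,475.
Year 5: ⌊$119,475 × 150%/7⌋ = $25,601. Book value $93,874.
Year 6: ⌊$93,874 × 150%/7⌋ = $20,115. Book value $73,759.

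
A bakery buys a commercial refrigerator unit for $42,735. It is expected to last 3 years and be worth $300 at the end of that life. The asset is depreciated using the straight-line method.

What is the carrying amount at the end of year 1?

$28,590

Depreciable base = $42,735 − $300 = $42,435.
Annual expense = $42,435 / 3 = $14,145.
End of year 1: book value $28,590.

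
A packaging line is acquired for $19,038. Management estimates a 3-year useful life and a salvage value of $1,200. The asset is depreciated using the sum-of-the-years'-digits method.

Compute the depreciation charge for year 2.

Depreciable base = $19,038 − $1,200 = $17,838.
Sum of the years' digits = 3+2+1 = 6.
Year 1: $17,838 × 3/6 = $8,919. Book value $10,119.
Year 2: $17,838 × 2/6 = $5,946. Book value $4,173.

$5,946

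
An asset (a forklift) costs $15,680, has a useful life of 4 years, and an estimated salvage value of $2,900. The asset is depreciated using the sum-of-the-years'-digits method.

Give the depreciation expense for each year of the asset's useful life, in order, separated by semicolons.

Depreciable base = $15,680 − $2,900 = $12,780.
Sum of the years' digits = 4+3+2+1 = 10.
Year 1: $12,780 × 4/10 = $5,112. Book value $10,568.
Year 2: $12,780 × 3/10 = $3,834. Book value $6,734.
Year 3: $12,780 × 2/10 = $2,556. Book value $4,178.
Year 4: $12,780 × 1/10 = $1,278. Book value $2,900.

$5,112; $3,834; $2,556; $1,278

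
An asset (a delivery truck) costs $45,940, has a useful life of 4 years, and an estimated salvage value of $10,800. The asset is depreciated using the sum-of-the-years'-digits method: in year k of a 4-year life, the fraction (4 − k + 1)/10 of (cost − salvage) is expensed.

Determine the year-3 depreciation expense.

Depreciable base = $45,940 − $10,800 = $35,140.
Sum of the years' digits = 4+3+2+1 = 10.
Year 1: $35,140 × 4/10 = $14,056. Book value $31,884.
Year 2: $35,140 × 3/10 = $10,542. Book value $21,342.
Year 3: $35,140 × 2/10 = $7,028. Book value $14,314.

$7,028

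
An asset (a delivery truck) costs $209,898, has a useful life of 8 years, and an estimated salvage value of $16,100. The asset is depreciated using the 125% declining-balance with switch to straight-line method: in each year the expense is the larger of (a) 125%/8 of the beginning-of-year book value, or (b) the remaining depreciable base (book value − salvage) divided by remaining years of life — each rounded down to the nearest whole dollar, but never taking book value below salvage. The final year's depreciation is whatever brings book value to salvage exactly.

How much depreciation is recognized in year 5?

Depreciable base = $209,898 − $16,100 = $193,798.
Year 1: DB = ⌊$209,898 × 125%/8⌋ = $32,796; SL = ⌊$193,798/8⌋ = $24,224 → take DB $32,796. Book value $177,102.
Year 2: DB = ⌊$177,102 × 125%/8⌋ = $27,672; SL = ⌊$161,002/7⌋ = $23,000 → take DB $27,672. Book value $149,430.
Year 3: DB = ⌊$149,430 × 125%/8⌋ = $23,348; SL = ⌊$133,330/6⌋ = $22,221 → take DB $23,348. Book value $126,082.
Year 4: DB = ⌊$126,082 × 125%/8⌋ = $19,700; SL = ⌊$109,982/5⌋ = $21,996 → take SL $21,996. Book value $104,086.
Year 5: DB = ⌊$104,086 × 125%/8⌋ = $16,263; SL = ⌊$87,986/4⌋ = $21,996 → take SL $21,996. Book value $82,090.

$21,996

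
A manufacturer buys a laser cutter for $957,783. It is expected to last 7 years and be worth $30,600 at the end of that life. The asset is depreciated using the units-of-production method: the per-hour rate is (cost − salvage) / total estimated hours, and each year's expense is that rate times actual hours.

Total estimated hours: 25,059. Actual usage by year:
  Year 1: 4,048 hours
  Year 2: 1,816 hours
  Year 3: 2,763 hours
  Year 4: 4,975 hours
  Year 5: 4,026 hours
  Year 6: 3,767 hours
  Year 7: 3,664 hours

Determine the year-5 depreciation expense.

$148,962

Depreciable base = $957,783 − $30,600 = $927,183.
Rate = $927,183 / 25,059 hours = $37 per hour.
Year 1: 4,048 × $37 = $149,776. Book value $808,007.
Year 2: 1,816 × $37 = $67,192. Book value $740,815.
Year 3: 2,763 × $37 = $102,231. Book value $638,584.
Year 4: 4,975 × $37 = $184,075. Book value $454,509.
Year 5: 4,026 × $37 = $148,962. Book value $305,547.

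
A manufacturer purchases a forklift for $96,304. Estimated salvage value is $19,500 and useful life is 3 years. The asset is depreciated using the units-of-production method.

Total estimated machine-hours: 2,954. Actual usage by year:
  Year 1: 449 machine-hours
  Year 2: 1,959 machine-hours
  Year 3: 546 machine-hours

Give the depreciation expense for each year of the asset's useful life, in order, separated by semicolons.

$11,674; $50,934; $14,196

Depreciable base = $96,304 − $19,500 = $76,804.
Rate = $76,804 / 2,954 machine-hours = $26 per machine-hour.
Year 1: 449 × $26 = $11,674. Book value $84,630.
Year 2: 1,959 × $26 = $50,934. Book value $33,696.
Year 3: 546 × $26 = $14,196. Book value $19,500.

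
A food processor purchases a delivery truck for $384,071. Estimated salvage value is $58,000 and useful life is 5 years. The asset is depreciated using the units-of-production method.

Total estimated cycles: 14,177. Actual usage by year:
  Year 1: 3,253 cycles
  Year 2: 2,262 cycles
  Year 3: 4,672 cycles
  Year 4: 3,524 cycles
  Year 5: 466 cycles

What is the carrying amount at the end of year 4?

Depreciable base = $384,071 − $58,000 = $326,071.
Rate = $326,071 / 14,177 cycles = $23 per cycle.
Year 1: 3,253 × $23 = $74,819. Book value $309,252.
Year 2: 2,262 × $23 = $52,026. Book value $257,226.
Year 3: 4,672 × $23 = $107,456. Book value $149,770.
Year 4: 3,524 × $23 = $81,052. Book value $68,718.

$68,718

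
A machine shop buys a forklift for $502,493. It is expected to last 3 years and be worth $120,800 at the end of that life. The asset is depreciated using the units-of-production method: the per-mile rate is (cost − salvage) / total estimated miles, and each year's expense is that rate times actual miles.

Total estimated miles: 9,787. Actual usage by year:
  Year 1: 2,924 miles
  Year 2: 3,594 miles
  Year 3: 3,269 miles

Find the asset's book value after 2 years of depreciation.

$248,291

Depreciable base = $502,493 − $120,800 = $381,693.
Rate = $381,693 / 9,787 miles = $39 per mile.
Year 1: 2,924 × $39 = $114,036. Book value $388,457.
Year 2: 3,594 × $39 = $140,166. Book value $248,291.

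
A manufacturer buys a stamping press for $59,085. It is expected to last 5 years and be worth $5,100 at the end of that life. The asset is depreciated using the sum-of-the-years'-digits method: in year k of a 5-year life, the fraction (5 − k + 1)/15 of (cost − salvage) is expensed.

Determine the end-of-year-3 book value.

$15,897

Depreciable base = $59,085 − $5,100 = $53,985.
Sum of the years' digits = 5+4+3+2+1 = 15.
Year 1: $53,985 × 5/15 = $17,995. Book value $41,090.
Year 2: $53,985 × 4/15 = $14,396. Book value $26,694.
Year 3: $53,985 × 3/15 = $10,797. Book value $15,897.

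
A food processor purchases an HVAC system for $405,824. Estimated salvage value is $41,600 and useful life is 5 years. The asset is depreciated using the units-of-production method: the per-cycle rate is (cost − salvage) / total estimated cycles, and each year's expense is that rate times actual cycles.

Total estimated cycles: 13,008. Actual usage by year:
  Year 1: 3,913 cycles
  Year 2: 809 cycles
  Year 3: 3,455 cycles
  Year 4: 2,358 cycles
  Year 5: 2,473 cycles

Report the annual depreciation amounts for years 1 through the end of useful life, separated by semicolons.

Depreciable base = $405,824 − $41,600 = $364,224.
Rate = $364,224 / 13,008 cycles = $28 per cycle.
Year 1: 3,913 × $28 = $109,564. Book value $296,260.
Year 2: 809 × $28 = $22,652. Book value $273,608.
Year 3: 3,455 × $28 = $96,740. Book value $176,868.
Year 4: 2,358 × $28 = $66,024. Book value $110,844.
Year 5: 2,473 × $28 = $69,244. Book value $41,600.

$109,564; $22,652; $96,740; $66,024; $69,244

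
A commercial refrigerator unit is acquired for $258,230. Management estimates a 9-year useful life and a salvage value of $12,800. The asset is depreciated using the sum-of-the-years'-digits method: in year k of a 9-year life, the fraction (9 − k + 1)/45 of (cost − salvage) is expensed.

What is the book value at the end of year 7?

Depreciable base = $258,230 − $12,800 = $245,430.
Sum of the years' digits = 9+8+7+6+5+4+3+2+1 = 45.
Year 1: $245,430 × 9/45 = $49,086. Book value $209,144.
Year 2: $245,430 × 8/45 = $43,632. Book value $165,512.
Year 3: $245,430 × 7/45 = $38,178. Book value $127,334.
Year 4: $245,430 × 6/45 = $32,724. Book value $94,610.
Year 5: $245,430 × 5/45 = $27,270. Book value $67,340.
Year 6: $245,430 × 4/45 = $21,816. Book value $45,524.
Year 7: $245,430 × 3/45 = $16,362. Book value $29,162.

$29,162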